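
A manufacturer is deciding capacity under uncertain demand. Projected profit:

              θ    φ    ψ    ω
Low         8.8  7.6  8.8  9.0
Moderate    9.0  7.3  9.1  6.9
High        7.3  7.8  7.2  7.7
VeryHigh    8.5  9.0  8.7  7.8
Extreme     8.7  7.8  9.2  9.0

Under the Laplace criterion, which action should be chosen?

Row averages: Low=8.55, Moderate=8.075, High=7.5, VeryHigh=8.5, Extreme=8.675
Highest average = 8.675 → Extreme.

Extreme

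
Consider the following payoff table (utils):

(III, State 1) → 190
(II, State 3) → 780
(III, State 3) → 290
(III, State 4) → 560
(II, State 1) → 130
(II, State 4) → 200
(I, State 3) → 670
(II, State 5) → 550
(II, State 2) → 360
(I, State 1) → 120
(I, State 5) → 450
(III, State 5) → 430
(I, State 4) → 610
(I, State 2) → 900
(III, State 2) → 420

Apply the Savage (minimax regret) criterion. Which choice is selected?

Column bests: State 1=190, State 2=900, State 3=780, State 4=610, State 5=550.
I regrets: 70, 0, 110, 0, 100 → max 110
II regrets: 60, 540, 0, 410, 0 → max 540
III regrets: 0, 480, 490, 50, 120 → max 490
Smallest max regret = 110 → I.

I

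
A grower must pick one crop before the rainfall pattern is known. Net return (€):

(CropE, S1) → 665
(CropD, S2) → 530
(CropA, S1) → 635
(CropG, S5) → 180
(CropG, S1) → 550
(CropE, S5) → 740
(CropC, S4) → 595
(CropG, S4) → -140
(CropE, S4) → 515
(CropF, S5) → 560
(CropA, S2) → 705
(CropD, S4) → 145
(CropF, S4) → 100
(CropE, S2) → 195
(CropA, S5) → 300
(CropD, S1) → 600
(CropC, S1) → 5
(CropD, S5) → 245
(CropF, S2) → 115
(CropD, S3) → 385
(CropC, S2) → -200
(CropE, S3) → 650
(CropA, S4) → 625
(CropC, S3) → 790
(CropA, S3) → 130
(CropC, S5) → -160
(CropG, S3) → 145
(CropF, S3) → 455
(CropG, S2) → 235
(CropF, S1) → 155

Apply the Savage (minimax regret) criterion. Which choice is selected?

Column bests: S1=665, S2=705, S3=790, S4=625, S5=740.
CropD regrets: 65, 175, 405, 480, 495 → max 495
CropA regrets: 30, 0, 660, 0, 440 → max 660
CropC regrets: 660, 905, 0, 30, 900 → max 905
CropE regrets: 0, 510, 140, 110, 0 → max 510
CropG regrets: 115, 470, 645, 765, 560 → max 765
CropF regrets: 510, 590, 335, 525, 180 → max 590
Smallest max regret = 495 → CropD.

CropD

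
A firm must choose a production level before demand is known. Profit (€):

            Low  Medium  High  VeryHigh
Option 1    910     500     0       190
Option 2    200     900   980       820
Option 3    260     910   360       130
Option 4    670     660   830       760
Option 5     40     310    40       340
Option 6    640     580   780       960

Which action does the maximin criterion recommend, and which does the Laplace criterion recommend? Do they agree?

Row minima: Option 1=0, Option 2=200, Option 3=130, Option 4=660, Option 5=40, Option 6=580
Best worst-case = 660 → Option 4.
Row averages: Option 1=400, Option 2=725, Option 3=415, Option 4=730, Option 5=182.5, Option 6=740
Highest average = 740 → Option 6.

maximin → Option 4; laplace → Option 6 (disagree)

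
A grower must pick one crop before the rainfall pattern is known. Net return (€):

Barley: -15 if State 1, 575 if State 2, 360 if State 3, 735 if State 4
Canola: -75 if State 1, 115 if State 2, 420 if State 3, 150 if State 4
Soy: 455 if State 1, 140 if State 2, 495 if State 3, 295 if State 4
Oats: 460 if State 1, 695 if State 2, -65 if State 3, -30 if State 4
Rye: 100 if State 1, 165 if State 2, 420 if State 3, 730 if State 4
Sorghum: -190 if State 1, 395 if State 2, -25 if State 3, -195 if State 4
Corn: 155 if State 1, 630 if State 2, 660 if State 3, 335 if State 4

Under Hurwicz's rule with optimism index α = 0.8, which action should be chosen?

Rye

Barley: 0.8·735 + 0.2·(-15) = 585
Canola: 0.8·420 + 0.2·(-75) = 321
Soy: 0.8·495 + 0.2·140 = 424
Oats: 0.8·695 + 0.2·(-65) = 543
Rye: 0.8·730 + 0.2·100 = 604
Sorghum: 0.8·395 + 0.2·(-195) = 277
Corn: 0.8·660 + 0.2·155 = 559
Highest Hurwicz score = 604 → Rye.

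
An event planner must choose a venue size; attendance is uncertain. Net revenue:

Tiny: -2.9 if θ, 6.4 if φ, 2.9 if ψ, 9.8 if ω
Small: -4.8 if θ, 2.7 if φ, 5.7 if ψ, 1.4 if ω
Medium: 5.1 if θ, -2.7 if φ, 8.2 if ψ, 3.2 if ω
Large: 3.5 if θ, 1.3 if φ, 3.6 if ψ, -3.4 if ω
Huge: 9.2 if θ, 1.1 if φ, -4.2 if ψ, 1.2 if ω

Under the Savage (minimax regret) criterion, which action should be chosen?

Column bests: θ=9.2, φ=6.4, ψ=8.2, ω=9.8.
Tiny regrets: 12.1, 0.0, 5.3, 0.0 → max 12.1
Small regrets: 14.0, 3.7, 2.5, 8.4 → max 14.0
Medium regrets: 4.1, 9.1, 0.0, 6.6 → max 9.1
Large regrets: 5.7, 5.1, 4.6, 13.2 → max 13.2
Huge regrets: 0.0, 5.3, 12.4, 8.6 → max 12.4
Smallest max regret = 9.1 → Medium.

Medium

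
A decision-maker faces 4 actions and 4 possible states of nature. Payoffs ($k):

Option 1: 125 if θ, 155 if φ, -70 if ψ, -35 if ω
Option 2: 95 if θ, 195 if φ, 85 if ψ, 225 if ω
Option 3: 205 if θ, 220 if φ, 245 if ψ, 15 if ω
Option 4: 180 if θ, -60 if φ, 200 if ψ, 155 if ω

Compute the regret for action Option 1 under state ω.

260

Best payoff under ω is 225.
Regret = 225 − (-35) = 260.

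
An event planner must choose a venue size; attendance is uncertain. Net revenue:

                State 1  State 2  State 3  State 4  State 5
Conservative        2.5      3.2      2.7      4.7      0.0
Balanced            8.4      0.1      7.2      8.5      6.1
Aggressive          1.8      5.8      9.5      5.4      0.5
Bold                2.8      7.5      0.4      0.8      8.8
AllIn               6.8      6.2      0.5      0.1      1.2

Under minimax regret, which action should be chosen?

Column bests: State 1=8.4, State 2=7.5, State 3=9.5, State 4=8.5, State 5=8.8.
Conservative regrets: 5.9, 4.3, 6.8, 3.8, 8.8 → max 8.8
Balanced regrets: 0.0, 7.4, 2.3, 0.0, 2.7 → max 7.4
Aggressive regrets: 6.6, 1.7, 0.0, 3.1, 8.3 → max 8.3
Bold regrets: 5.6, 0.0, 9.1, 7.7, 0.0 → max 9.1
AllIn regrets: 1.6, 1.3, 9.0, 8.4, 7.6 → max 9.0
Smallest max regret = 7.4 → Balanced.

Balanced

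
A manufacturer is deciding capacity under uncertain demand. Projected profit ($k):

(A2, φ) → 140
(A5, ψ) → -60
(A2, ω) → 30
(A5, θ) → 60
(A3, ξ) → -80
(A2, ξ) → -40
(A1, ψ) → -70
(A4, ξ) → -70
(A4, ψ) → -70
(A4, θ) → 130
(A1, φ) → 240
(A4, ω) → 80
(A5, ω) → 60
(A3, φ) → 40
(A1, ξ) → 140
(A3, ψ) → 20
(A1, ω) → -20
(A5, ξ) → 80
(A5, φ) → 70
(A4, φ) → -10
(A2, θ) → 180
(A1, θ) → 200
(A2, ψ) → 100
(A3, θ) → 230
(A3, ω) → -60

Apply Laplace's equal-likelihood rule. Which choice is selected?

Row averages: A1=98, A2=82, A3=30, A4=12, A5=42
Highest average = 98 → A1.

A1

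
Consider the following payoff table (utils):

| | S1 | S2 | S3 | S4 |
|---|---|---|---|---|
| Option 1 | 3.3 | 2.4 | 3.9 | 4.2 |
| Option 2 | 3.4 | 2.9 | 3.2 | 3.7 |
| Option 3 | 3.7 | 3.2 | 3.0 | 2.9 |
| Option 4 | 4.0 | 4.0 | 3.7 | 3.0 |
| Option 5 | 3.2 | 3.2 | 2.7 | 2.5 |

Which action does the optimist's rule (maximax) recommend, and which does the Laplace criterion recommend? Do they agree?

maximax → Option 1; laplace → Option 4 (disagree)

Row maxima: Option 1=4.2, Option 2=3.7, Option 3=3.7, Option 4=4.0, Option 5=3.2
Best best-case = 4.2 → Option 1.
Row averages: Option 1=3.45, Option 2=3.3, Option 3=3.2, Option 4=3.675, Option 5=2.9
Highest average = 3.675 → Option 4.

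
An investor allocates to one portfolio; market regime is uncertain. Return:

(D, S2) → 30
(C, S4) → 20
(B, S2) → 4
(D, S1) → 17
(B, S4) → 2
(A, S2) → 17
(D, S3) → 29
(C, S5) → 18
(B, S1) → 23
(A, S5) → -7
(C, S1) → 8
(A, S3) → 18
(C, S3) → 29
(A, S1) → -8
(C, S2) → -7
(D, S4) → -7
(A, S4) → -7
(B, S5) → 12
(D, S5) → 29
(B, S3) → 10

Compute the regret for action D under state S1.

6

Best payoff under S1 is 23.
Regret = 23 − 17 = 6.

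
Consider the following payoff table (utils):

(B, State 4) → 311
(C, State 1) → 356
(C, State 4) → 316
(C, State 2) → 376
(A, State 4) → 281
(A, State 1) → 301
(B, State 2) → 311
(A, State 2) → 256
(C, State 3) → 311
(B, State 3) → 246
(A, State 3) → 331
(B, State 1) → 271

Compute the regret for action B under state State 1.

85

Best payoff under State 1 is 356.
Regret = 356 − 271 = 85.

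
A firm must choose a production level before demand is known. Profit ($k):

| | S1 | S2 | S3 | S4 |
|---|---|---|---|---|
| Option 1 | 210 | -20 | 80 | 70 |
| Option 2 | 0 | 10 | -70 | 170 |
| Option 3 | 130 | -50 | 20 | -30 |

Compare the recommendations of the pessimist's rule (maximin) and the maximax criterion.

Row minima: Option 1=-20, Option 2=-70, Option 3=-50
Best worst-case = -20 → Option 1.
Row maxima: Option 1=210, Option 2=170, Option 3=130
Best best-case = 210 → Option 1.

maximin → Option 1; maximax → Option 1 (agree)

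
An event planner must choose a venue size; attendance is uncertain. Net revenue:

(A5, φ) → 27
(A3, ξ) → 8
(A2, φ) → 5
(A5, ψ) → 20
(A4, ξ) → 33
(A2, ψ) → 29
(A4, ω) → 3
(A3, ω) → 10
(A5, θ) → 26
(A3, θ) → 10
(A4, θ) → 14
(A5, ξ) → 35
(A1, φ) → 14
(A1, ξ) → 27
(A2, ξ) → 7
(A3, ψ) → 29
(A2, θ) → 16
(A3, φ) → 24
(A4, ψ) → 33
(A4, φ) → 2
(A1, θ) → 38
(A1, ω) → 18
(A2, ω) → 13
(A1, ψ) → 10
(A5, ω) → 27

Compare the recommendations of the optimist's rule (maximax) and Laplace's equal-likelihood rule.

maximax → A1; laplace → A5 (disagree)

Row maxima: A1=38, A2=29, A3=29, A4=33, A5=35
Best best-case = 38 → A1.
Row averages: A1=21.4, A2=14, A3=16.2, A4=17, A5=27
Highest average = 27 → A5.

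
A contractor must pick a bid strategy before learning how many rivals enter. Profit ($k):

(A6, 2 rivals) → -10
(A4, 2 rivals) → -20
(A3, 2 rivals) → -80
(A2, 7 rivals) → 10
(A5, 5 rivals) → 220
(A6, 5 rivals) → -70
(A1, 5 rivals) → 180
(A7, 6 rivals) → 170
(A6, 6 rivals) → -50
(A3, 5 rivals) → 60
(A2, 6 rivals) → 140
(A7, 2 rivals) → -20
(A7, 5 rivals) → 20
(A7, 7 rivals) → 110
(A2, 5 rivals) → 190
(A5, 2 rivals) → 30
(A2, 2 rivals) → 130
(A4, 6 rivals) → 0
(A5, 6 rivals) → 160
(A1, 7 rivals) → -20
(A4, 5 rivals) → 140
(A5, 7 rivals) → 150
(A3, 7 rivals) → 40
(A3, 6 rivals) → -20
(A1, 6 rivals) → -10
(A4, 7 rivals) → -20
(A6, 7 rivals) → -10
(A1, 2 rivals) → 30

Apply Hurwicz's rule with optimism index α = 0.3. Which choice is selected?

A1: 0.3·180 + 0.7·(-20) = 40
A2: 0.3·190 + 0.7·10 = 64
A3: 0.3·60 + 0.7·(-80) = -38
A4: 0.3·140 + 0.7·(-20) = 28
A5: 0.3·220 + 0.7·30 = 87
A6: 0.3·(-10) + 0.7·(-70) = -52
A7: 0.3·170 + 0.7·(-20) = 37
Highest Hurwicz score = 87 → A5.

A5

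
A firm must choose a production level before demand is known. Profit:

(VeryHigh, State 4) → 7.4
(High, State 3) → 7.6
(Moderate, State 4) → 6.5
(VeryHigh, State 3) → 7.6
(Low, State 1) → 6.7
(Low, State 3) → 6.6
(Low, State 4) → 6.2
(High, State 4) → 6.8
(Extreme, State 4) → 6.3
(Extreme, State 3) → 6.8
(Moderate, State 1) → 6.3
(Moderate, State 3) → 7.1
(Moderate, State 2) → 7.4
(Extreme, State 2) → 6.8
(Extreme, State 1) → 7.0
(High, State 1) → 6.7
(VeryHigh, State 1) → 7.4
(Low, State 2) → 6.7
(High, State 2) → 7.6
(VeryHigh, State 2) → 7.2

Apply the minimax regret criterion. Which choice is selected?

VeryHigh

Column bests: State 1=7.4, State 2=7.6, State 3=7.6, State 4=7.4.
Low regrets: 0.7, 0.9, 1.0, 1.2 → max 1.2
Moderate regrets: 1.1, 0.2, 0.5, 0.9 → max 1.1
High regrets: 0.7, 0.0, 0.0, 0.6 → max 0.7
VeryHigh regrets: 0.0, 0.4, 0.0, 0.0 → max 0.4
Extreme regrets: 0.4, 0.8, 0.8, 1.1 → max 1.1
Smallest max regret = 0.4 → VeryHigh.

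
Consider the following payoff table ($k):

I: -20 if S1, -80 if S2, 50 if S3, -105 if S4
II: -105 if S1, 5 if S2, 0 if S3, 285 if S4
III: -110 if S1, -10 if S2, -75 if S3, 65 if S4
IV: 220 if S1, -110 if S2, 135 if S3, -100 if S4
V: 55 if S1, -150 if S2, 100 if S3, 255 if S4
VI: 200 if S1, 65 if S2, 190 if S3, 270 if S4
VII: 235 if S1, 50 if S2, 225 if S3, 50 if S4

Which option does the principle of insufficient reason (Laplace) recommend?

Row averages: I=-38.75, II=46.25, III=-32.5, IV=36.25, V=65, VI=181.25, VII=140
Highest average = 181.25 → VI.

VI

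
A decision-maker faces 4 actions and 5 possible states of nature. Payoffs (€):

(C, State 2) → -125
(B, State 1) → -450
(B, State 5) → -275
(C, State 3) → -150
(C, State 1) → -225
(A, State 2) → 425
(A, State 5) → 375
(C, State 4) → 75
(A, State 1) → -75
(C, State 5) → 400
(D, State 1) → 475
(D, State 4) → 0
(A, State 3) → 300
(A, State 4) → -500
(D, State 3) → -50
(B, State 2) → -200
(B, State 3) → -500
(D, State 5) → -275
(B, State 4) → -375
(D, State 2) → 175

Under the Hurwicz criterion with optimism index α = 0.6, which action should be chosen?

A: 0.6·425 + 0.4·(-500) = 55
B: 0.6·(-200) + 0.4·(-500) = -320
C: 0.6·400 + 0.4·(-225) = 150
D: 0.6·475 + 0.4·(-275) = 175
Highest Hurwicz score = 175 → D.

D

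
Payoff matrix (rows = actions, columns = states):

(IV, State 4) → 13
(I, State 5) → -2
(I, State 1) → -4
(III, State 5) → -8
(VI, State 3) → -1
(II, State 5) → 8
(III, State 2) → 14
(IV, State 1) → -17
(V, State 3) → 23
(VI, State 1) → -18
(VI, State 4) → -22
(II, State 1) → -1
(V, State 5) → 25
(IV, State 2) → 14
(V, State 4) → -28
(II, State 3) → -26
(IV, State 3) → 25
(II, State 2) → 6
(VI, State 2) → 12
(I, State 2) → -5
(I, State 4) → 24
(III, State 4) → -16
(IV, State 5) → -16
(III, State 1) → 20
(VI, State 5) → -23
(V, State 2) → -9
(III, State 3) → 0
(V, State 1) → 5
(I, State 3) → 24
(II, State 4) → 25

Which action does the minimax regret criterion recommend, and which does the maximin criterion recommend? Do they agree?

Column bests: State 1=20, State 2=14, State 3=25, State 4=25, State 5=25.
I regrets: 24, 19, 1, 1, 27 → max 27
II regrets: 21, 8, 51, 0, 17 → max 51
III regrets: 0, 0, 25, 41, 33 → max 41
IV regrets: 37, 0, 0, 12, 41 → max 41
V regrets: 15, 23, 2, 53, 0 → max 53
VI regrets: 38, 2, 26, 47, 48 → max 48
Smallest max regret = 27 → I.
Row minima: I=-5, II=-26, III=-16, IV=-17, V=-28, VI=-23
Best worst-case = -5 → I.

minimax regret → I; maximin → I (agree)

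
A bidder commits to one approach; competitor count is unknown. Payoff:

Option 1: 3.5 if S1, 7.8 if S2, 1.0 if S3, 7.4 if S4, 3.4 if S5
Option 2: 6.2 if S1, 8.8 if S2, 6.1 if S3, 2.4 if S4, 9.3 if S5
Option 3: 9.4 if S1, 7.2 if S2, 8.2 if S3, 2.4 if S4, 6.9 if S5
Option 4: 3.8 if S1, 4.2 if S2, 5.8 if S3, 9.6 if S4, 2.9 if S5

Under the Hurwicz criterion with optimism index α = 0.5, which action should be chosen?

Option 4

Option 1: 0.5·7.8 + 0.5·1.0 = 4.4
Option 2: 0.5·9.3 + 0.5·2.4 = 5.85
Option 3: 0.5·9.4 + 0.5·2.4 = 5.9
Option 4: 0.5·9.6 + 0.5·2.9 = 6.25
Highest Hurwicz score = 6.25 → Option 4.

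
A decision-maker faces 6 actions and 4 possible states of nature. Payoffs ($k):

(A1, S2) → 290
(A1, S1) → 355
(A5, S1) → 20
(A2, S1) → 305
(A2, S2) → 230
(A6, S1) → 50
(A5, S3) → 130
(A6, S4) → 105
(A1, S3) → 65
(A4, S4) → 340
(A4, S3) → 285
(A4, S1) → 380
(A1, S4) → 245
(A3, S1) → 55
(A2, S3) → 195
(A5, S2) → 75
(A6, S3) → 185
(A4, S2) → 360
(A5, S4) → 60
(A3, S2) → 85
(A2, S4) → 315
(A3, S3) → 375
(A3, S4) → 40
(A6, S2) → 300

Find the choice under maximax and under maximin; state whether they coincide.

maximax → A4; maximin → A4 (agree)

Row maxima: A1=355, A2=315, A3=375, A4=380, A5=130, A6=300
Best best-case = 380 → A4.
Row minima: A1=65, A2=195, A3=40, A4=285, A5=20, A6=50
Best worst-case = 285 → A4.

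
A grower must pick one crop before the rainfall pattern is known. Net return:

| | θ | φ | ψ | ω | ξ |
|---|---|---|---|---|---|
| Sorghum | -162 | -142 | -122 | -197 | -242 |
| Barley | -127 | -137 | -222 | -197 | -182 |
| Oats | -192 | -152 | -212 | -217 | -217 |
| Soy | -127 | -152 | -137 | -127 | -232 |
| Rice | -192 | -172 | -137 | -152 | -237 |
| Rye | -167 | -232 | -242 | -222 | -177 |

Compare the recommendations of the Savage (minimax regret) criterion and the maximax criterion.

Column bests: θ=-127, φ=-137, ψ=-122, ω=-127, ξ=-177.
Sorghum regrets: 35, 5, 0, 70, 65 → max 70
Barley regrets: 0, 0, 100, 70, 5 → max 100
Oats regrets: 65, 15, 90, 90, 40 → max 90
Soy regrets: 0, 15, 15, 0, 55 → max 55
Rice regrets: 65, 35, 15, 25, 60 → max 65
Rye regrets: 40, 95, 120, 95, 0 → max 120
Smallest max regret = 55 → Soy.
Row maxima: Sorghum=-122, Barley=-127, Oats=-152, Soy=-127, Rice=-137, Rye=-167
Best best-case = -122 → Sorghum.

minimax regret → Soy; maximax → Sorghum (disagree)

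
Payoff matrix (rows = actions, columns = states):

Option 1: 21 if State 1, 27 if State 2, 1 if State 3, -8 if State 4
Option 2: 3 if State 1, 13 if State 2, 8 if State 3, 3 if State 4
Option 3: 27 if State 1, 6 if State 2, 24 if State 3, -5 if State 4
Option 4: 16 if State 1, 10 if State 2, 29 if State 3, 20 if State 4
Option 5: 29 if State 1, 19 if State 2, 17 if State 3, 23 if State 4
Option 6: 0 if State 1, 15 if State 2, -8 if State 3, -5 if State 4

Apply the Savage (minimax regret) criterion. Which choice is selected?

Option 5

Column bests: State 1=29, State 2=27, State 3=29, State 4=23.
Option 1 regrets: 8, 0, 28, 31 → max 31
Option 2 regrets: 26, 14, 21, 20 → max 26
Option 3 regrets: 2, 21, 5, 28 → max 28
Option 4 regrets: 13, 17, 0, 3 → max 17
Option 5 regrets: 0, 8, 12, 0 → max 12
Option 6 regrets: 29, 12, 37, 28 → max 37
Smallest max regret = 12 → Option 5.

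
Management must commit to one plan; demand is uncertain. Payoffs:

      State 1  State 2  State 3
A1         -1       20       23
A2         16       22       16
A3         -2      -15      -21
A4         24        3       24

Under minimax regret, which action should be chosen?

Column bests: State 1=24, State 2=22, State 3=24.
A1 regrets: 25, 2, 1 → max 25
A2 regrets: 8, 0, 8 → max 8
A3 regrets: 26, 37, 45 → max 45
A4 regrets: 0, 19, 0 → max 19
Smallest max regret = 8 → A2.

A2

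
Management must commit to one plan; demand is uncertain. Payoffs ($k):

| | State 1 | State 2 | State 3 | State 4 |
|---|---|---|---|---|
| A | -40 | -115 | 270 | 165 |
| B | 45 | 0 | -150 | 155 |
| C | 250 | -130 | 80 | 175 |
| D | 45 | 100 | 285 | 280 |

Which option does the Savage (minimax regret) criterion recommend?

D

Column bests: State 1=250, State 2=100, State 3=285, State 4=280.
A regrets: 290, 215, 15, 115 → max 290
B regrets: 205, 100, 435, 125 → max 435
C regrets: 0, 230, 205, 105 → max 230
D regrets: 205, 0, 0, 0 → max 205
Smallest max regret = 205 → D.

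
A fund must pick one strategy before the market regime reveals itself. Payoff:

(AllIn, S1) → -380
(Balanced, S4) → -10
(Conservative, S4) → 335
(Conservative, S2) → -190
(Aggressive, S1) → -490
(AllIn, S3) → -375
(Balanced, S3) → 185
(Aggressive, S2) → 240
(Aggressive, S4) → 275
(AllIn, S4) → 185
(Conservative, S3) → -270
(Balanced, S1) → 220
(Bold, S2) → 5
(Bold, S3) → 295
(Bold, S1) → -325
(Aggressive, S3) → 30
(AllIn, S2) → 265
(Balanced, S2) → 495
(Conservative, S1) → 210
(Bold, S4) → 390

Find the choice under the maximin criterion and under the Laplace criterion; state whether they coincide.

Row minima: Conservative=-270, Balanced=-10, Aggressive=-490, Bold=-325, AllIn=-380
Best worst-case = -10 → Balanced.
Row averages: Conservative=21.25, Balanced=222.5, Aggressive=13.75, Bold=91.25, AllIn=-76.25
Highest average = 222.5 → Balanced.

maximin → Balanced; laplace → Balanced (agree)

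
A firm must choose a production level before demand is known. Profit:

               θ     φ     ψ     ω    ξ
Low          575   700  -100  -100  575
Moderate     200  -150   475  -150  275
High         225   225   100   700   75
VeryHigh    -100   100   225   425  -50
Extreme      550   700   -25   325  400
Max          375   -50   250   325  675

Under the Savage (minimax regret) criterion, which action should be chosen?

Column bests: θ=575, φ=700, ψ=475, ω=700, ξ=675.
Low regrets: 0, 0, 575, 800, 100 → max 800
Moderate regrets: 375, 850, 0, 850, 400 → max 850
High regrets: 350, 475, 375, 0, 600 → max 600
VeryHigh regrets: 675, 600, 250, 275, 725 → max 725
Extreme regrets: 25, 0, 500, 375, 275 → max 500
Max regrets: 200, 750, 225, 375, 0 → max 750
Smallest max regret = 500 → Extreme.

Extreme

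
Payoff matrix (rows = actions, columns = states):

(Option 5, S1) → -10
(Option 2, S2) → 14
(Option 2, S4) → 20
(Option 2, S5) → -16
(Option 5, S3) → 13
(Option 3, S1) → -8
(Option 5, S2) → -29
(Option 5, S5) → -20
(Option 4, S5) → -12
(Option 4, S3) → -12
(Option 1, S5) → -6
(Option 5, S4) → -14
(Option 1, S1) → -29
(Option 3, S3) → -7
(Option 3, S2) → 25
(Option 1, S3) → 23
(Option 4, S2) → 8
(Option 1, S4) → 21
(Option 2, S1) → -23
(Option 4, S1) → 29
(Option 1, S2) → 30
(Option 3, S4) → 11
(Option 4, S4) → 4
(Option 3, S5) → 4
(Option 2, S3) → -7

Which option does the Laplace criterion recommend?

Option 1

Row averages: Option 1=7.8, Option 2=-2.4, Option 3=5, Option 4=3.4, Option 5=-12
Highest average = 7.8 → Option 1.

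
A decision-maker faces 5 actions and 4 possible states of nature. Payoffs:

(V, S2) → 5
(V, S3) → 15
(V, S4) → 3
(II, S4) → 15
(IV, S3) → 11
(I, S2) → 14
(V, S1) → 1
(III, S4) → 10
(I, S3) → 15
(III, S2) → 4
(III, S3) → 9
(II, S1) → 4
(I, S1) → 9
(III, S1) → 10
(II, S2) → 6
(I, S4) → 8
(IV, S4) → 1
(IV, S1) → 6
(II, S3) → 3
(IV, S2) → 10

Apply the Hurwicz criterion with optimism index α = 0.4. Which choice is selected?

I: 0.4·15 + 0.6·8 = 10.8
II: 0.4·15 + 0.6·3 = 7.8
III: 0.4·10 + 0.6·4 = 6.4
IV: 0.4·11 + 0.6·1 = 5
V: 0.4·15 + 0.6·1 = 6.6
Highest Hurwicz score = 10.8 → I.

I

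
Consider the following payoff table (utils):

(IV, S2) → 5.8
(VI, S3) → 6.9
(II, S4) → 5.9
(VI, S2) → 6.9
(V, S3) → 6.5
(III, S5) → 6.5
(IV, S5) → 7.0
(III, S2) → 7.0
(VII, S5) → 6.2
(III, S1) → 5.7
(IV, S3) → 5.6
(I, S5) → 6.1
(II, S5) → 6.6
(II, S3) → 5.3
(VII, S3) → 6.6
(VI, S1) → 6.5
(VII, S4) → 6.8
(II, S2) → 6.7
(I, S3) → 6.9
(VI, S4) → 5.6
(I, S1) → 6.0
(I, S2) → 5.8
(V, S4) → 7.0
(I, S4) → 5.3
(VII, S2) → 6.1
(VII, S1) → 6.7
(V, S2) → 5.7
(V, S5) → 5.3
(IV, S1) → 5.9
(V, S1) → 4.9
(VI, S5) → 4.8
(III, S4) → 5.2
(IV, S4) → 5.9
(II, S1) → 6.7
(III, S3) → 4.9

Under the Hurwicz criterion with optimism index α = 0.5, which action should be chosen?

I: 0.5·6.9 + 0.5·5.3 = 6.1
II: 0.5·6.7 + 0.5·5.3 = 6
III: 0.5·7.0 + 0.5·4.9 = 5.95
IV: 0.5·7.0 + 0.5·5.6 = 6.3
V: 0.5·7.0 + 0.5·4.9 = 5.95
VI: 0.5·6.9 + 0.5·4.8 = 5.85
VII: 0.5·6.8 + 0.5·6.1 = 6.45
Highest Hurwicz score = 6.45 → VII.

VII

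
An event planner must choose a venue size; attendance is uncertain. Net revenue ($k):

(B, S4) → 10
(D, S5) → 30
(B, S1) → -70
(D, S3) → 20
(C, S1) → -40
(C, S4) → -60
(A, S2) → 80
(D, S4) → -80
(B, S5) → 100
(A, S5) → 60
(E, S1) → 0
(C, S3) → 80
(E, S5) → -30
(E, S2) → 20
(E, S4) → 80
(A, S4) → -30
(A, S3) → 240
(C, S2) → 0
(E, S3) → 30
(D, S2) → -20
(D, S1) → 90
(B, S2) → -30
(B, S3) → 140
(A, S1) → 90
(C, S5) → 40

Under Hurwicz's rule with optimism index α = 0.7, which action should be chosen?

A: 0.7·240 + 0.3·(-30) = 159
B: 0.7·140 + 0.3·(-70) = 77
C: 0.7·80 + 0.3·(-60) = 38
D: 0.7·90 + 0.3·(-80) = 39
E: 0.7·80 + 0.3·(-30) = 47
Highest Hurwicz score = 159 → A.

A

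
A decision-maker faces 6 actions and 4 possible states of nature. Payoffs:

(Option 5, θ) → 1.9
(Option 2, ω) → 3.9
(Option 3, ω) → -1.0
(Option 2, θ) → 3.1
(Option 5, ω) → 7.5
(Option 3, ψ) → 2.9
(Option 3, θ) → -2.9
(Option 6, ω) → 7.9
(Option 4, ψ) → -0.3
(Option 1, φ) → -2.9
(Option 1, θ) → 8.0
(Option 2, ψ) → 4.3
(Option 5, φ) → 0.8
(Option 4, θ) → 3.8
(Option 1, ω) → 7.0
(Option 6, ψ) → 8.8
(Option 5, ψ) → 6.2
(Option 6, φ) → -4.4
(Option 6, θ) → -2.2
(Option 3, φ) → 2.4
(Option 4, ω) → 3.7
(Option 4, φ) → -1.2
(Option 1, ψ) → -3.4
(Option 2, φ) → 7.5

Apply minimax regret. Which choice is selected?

Column bests: θ=8.0, φ=7.5, ψ=8.8, ω=7.9.
Option 1 regrets: 0.0, 10.4, 12.2, 0.9 → max 12.2
Option 2 regrets: 4.9, 0.0, 4.5, 4.0 → max 4.9
Option 3 regrets: 10.9, 5.1, 5.9, 8.9 → max 10.9
Option 4 regrets: 4.2, 8.7, 9.1, 4.2 → max 9.1
Option 5 regrets: 6.1, 6.7, 2.6, 0.4 → max 6.7
Option 6 regrets: 10.2, 11.9, 0.0, 0.0 → max 11.9
Smallest max regret = 4.9 → Option 2.

Option 2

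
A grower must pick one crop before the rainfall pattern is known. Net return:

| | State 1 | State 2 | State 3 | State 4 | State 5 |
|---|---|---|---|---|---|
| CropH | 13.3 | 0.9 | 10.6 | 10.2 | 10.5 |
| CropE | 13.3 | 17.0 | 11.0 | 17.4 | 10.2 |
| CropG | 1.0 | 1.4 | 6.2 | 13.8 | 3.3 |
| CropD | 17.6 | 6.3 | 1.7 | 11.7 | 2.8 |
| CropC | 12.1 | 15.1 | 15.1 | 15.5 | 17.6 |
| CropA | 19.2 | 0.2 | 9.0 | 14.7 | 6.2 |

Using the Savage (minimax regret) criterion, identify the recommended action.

CropC

Column bests: State 1=19.2, State 2=17.0, State 3=15.1, State 4=17.4, State 5=17.6.
CropH regrets: 5.9, 16.1, 4.5, 7.2, 7.1 → max 16.1
CropE regrets: 5.9, 0.0, 4.1, 0.0, 7.4 → max 7.4
CropG regrets: 18.2, 15.6, 8.9, 3.6, 14.3 → max 18.2
CropD regrets: 1.6, 10.7, 13.4, 5.7, 14.8 → max 14.8
CropC regrets: 7.1, 1.9, 0.0, 1.9, 0.0 → max 7.1
CropA regrets: 0.0, 16.8, 6.1, 2.7, 11.4 → max 16.8
Smallest max regret = 7.1 → CropC.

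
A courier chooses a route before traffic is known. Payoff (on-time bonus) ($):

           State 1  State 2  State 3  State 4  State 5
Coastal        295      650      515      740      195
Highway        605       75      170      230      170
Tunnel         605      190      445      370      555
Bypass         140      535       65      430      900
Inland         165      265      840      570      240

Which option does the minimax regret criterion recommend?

Column bests: State 1=605, State 2=650, State 3=840, State 4=740, State 5=900.
Coastal regrets: 310, 0, 325, 0, 705 → max 705
Highway regrets: 0, 575, 670, 510, 730 → max 730
Tunnel regrets: 0, 460, 395, 370, 345 → max 460
Bypass regrets: 465, 115, 775, 310, 0 → max 775
Inland regrets: 440, 385, 0, 170, 660 → max 660
Smallest max regret = 460 → Tunnel.

Tunnel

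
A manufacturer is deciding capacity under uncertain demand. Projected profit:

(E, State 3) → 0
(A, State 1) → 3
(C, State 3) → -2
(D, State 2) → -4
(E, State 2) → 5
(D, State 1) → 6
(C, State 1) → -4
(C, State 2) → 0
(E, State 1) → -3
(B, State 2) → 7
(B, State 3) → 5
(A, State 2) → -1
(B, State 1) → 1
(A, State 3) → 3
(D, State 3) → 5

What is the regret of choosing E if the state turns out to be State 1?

Best payoff under State 1 is 6.
Regret = 6 − (-3) = 9.

9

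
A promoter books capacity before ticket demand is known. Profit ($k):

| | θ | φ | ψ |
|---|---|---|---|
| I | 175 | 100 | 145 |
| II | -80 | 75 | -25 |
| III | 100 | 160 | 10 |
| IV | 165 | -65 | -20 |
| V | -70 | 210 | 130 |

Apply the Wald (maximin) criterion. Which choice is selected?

I

Row minima: I=100, II=-80, III=10, IV=-65, V=-70
Best worst-case = 100 → I.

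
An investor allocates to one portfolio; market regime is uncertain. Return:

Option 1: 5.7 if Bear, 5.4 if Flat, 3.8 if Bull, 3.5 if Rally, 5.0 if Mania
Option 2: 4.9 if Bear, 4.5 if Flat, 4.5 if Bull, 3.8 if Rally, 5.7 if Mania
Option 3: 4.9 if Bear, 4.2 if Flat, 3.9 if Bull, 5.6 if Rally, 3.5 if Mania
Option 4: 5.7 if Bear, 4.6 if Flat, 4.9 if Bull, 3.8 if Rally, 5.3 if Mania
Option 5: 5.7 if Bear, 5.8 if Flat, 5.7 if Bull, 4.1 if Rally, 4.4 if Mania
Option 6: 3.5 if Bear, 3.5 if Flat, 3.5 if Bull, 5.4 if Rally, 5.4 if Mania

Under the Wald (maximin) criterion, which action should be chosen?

Row minima: Option 1=3.5, Option 2=3.8, Option 3=3.5, Option 4=3.8, Option 5=4.1, Option 6=3.5
Best worst-case = 4.1 → Option 5.

Option 5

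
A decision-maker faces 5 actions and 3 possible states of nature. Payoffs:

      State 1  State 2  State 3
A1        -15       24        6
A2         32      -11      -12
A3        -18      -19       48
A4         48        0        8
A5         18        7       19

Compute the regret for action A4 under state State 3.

Best payoff under State 3 is 48.
Regret = 48 − 8 = 40.

40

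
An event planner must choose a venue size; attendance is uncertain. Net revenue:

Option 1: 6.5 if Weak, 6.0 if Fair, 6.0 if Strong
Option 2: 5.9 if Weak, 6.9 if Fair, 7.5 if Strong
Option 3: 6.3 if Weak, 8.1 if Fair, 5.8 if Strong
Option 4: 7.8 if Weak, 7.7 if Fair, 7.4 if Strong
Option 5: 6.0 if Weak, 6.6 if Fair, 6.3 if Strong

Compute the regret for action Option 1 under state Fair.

Best payoff under Fair is 8.1.
Regret = 8.1 − 6.0 = 2.1.

2.1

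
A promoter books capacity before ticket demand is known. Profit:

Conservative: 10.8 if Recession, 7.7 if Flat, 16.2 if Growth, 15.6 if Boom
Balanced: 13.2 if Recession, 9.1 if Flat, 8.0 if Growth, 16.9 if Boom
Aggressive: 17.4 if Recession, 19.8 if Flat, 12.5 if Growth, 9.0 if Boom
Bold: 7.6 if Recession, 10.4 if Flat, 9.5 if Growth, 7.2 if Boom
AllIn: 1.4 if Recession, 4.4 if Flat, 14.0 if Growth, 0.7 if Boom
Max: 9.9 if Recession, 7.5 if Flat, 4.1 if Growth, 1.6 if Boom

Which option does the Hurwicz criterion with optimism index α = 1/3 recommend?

Aggressive

Conservative: 1/3·16.2 + 2/3·7.7 = 158/15
Balanced: 1/3·16.9 + 2/3·8.0 = 329/30
Aggressive: 1/3·19.8 + 2/3·9.0 = 12.6
Bold: 1/3·10.4 + 2/3·7.2 = 124/15
AllIn: 1/3·14.0 + 2/3·0.7 = 77/15
Max: 1/3·9.9 + 2/3·1.6 = 131/30
Highest Hurwicz score = 12.6 → Aggressive.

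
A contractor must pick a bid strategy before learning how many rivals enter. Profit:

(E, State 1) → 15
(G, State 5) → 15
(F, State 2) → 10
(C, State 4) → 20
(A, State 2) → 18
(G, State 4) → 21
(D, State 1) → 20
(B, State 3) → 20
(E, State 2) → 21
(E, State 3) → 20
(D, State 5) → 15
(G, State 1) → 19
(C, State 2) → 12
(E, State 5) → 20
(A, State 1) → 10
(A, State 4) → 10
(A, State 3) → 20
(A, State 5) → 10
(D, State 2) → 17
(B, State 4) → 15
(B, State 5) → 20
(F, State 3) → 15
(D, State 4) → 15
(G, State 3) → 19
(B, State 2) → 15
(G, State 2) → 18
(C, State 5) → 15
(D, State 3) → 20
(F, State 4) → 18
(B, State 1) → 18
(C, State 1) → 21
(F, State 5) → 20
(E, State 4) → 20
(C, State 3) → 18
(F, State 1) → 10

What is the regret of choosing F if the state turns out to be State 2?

Best payoff under State 2 is 21.
Regret = 21 − 10 = 11.

11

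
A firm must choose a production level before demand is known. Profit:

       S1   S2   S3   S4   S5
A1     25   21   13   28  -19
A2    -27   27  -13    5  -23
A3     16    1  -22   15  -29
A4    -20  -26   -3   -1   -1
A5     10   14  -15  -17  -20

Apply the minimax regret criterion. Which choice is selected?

Column bests: S1=25, S2=27, S3=13, S4=28, S5=-1.
A1 regrets: 0, 6, 0, 0, 18 → max 18
A2 regrets: 52, 0, 26, 23, 22 → max 52
A3 regrets: 9, 26, 35, 13, 28 → max 35
A4 regrets: 45, 53, 16, 29, 0 → max 53
A5 regrets: 15, 13, 28, 45, 19 → max 45
Smallest max regret = 18 → A1.

A1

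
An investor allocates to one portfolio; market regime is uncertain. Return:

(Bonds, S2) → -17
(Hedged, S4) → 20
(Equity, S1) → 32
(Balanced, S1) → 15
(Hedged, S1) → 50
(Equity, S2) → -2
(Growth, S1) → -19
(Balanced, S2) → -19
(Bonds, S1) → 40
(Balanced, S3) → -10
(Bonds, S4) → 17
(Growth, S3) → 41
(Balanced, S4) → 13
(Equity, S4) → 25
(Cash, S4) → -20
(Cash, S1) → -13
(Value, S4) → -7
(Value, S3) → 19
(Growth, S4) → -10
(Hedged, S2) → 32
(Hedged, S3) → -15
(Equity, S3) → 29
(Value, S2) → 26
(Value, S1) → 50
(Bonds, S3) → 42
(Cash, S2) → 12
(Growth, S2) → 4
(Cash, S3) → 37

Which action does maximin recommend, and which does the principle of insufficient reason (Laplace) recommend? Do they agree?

Row minima: Balanced=-19, Value=-7, Bonds=-17, Hedged=-15, Growth=-19, Cash=-20, Equity=-2
Best worst-case = -2 → Equity.
Row averages: Balanced=-0.25, Value=22, Bonds=20.5, Hedged=21.75, Growth=4, Cash=4, Equity=21
Highest average = 22 → Value.

maximin → Equity; laplace → Value (disagree)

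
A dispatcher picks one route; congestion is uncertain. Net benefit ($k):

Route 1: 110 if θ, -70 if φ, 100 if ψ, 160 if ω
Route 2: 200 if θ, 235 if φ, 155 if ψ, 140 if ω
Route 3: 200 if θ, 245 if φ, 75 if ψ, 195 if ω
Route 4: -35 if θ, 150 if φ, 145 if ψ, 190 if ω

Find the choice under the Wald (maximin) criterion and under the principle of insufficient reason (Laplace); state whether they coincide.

Row minima: Route 1=-70, Route 2=140, Route 3=75, Route 4=-35
Best worst-case = 140 → Route 2.
Row averages: Route 1=75, Route 2=182.5, Route 3=178.75, Route 4=112.5
Highest average = 182.5 → Route 2.

maximin → Route 2; laplace → Route 2 (agree)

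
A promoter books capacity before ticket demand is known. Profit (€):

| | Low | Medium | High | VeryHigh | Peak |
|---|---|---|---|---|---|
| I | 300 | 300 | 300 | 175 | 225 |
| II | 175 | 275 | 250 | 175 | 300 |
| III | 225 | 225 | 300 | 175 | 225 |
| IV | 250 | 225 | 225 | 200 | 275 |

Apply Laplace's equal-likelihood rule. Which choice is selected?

I

Row averages: I=260, II=235, III=230, IV=235
Highest average = 260 → I.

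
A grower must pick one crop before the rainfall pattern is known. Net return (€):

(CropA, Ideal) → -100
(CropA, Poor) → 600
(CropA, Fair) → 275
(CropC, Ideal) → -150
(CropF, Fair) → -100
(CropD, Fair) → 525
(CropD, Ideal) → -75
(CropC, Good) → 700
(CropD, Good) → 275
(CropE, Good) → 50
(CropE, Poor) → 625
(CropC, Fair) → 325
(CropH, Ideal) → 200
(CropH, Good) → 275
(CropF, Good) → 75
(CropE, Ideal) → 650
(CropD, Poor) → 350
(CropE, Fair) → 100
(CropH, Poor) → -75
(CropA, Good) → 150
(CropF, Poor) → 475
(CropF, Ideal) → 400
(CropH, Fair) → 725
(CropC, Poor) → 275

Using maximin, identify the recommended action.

CropE

Row minima: CropH=-75, CropA=-100, CropD=-75, CropE=50, CropF=-100, CropC=-150
Best worst-case = 50 → CropE.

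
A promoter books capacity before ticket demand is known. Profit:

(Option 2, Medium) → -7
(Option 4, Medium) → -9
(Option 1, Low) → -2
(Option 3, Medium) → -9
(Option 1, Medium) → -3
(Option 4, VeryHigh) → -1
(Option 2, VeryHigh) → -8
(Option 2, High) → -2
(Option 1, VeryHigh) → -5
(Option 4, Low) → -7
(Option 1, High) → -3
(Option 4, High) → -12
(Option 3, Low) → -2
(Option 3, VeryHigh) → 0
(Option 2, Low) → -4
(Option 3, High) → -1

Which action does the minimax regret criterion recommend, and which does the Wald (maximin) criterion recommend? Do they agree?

Column bests: Low=-2, Medium=-3, High=-1, VeryHigh=0.
Option 1 regrets: 0, 0, 2, 5 → max 5
Option 2 regrets: 2, 4, 1, 8 → max 8
Option 3 regrets: 0, 6, 0, 0 → max 6
Option 4 regrets: 5, 6, 11, 1 → max 11
Smallest max regret = 5 → Option 1.
Row minima: Option 1=-5, Option 2=-8, Option 3=-9, Option 4=-12
Best worst-case = -5 → Option 1.

minimax regret → Option 1; maximin → Option 1 (agree)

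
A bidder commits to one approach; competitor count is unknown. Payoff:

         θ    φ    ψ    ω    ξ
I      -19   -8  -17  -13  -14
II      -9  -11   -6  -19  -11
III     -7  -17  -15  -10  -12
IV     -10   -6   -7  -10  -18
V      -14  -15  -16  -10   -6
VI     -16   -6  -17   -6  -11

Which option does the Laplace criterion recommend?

Row averages: I=-14.2, II=-11.2, III=-12.2, IV=-10.2, V=-12.2, VI=-11.2
Highest average = -10.2 → IV.

IV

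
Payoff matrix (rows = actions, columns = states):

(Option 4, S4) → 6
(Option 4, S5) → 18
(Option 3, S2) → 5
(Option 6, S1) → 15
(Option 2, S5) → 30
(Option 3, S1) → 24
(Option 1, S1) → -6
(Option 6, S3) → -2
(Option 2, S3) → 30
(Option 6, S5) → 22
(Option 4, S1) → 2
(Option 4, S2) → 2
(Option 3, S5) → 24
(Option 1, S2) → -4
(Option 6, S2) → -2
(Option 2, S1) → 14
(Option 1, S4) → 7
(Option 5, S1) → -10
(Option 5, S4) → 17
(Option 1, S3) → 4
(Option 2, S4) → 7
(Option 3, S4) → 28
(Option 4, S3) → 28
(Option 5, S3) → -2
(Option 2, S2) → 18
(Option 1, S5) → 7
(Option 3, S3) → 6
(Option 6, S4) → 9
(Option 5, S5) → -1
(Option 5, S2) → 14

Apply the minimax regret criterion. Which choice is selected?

Option 2

Column bests: S1=24, S2=18, S3=30, S4=28, S5=30.
Option 1 regrets: 30, 22, 26, 21, 23 → max 30
Option 2 regrets: 10, 0, 0, 21, 0 → max 21
Option 3 regrets: 0, 13, 24, 0, 6 → max 24
Option 4 regrets: 22, 16, 2, 22, 12 → max 22
Option 5 regrets: 34, 4, 32, 11, 31 → max 34
Option 6 regrets: 9, 20, 32, 19, 8 → max 32
Smallest max regret = 21 → Option 2.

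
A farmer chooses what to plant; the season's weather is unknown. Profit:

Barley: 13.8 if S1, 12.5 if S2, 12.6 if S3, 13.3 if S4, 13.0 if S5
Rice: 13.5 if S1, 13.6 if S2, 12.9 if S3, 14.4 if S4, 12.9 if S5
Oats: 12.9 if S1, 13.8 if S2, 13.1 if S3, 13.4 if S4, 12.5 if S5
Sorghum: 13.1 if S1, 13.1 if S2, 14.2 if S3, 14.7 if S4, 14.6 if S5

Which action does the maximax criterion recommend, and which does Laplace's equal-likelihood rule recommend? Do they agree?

maximax → Sorghum; laplace → Sorghum (agree)

Row maxima: Barley=13.8, Rice=14.4, Oats=13.8, Sorghum=14.7
Best best-case = 14.7 → Sorghum.
Row averages: Barley=13.04, Rice=13.46, Oats=13.14, Sorghum=13.94
Highest average = 13.94 → Sorghum.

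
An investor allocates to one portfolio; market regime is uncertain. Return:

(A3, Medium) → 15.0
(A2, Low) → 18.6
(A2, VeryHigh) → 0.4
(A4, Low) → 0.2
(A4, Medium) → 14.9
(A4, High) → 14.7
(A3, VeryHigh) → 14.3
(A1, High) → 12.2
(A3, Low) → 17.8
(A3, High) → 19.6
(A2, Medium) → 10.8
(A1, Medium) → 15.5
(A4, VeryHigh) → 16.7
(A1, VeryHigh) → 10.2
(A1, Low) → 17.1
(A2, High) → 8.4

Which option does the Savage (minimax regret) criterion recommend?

Column bests: Low=18.6, Medium=15.5, High=19.6, VeryHigh=16.7.
A1 regrets: 1.5, 0.0, 7.4, 6.5 → max 7.4
A2 regrets: 0.0, 4.7, 11.2, 16.3 → max 16.3
A3 regrets: 0.8, 0.5, 0.0, 2.4 → max 2.4
A4 regrets: 18.4, 0.6, 4.9, 0.0 → max 18.4
Smallest max regret = 2.4 → A3.

A3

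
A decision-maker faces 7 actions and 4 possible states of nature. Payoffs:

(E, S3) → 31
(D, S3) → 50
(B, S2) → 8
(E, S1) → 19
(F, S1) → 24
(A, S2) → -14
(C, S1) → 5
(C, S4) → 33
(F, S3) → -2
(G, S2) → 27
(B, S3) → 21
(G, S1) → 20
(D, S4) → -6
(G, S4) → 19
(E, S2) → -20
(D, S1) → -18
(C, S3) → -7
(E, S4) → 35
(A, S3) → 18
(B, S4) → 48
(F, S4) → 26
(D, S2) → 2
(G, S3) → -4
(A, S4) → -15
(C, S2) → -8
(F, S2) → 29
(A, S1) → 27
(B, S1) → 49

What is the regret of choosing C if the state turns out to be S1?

Best payoff under S1 is 49.
Regret = 49 − 5 = 44.

44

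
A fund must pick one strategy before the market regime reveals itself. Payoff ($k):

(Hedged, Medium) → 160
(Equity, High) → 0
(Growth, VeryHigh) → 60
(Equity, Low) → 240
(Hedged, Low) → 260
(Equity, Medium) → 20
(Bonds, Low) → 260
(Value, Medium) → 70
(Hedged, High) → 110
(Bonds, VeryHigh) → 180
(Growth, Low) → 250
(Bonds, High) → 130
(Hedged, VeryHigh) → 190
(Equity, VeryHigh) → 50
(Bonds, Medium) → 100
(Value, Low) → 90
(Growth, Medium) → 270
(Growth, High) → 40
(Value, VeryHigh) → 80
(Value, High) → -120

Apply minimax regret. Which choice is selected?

Hedged

Column bests: Low=260, Medium=270, High=130, VeryHigh=190.
Value regrets: 170, 200, 250, 110 → max 250
Equity regrets: 20, 250, 130, 140 → max 250
Growth regrets: 10, 0, 90, 130 → max 130
Hedged regrets: 0, 110, 20, 0 → max 110
Bonds regrets: 0, 170, 0, 10 → max 170
Smallest max regret = 110 → Hedged.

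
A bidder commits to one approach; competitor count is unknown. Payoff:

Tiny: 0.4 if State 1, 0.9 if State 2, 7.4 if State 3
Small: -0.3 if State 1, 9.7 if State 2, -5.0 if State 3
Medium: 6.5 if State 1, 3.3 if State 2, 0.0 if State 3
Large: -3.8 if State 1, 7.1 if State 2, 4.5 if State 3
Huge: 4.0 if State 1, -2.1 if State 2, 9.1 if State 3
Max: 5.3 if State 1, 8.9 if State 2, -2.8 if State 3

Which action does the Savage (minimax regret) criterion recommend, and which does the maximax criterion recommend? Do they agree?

Column bests: State 1=6.5, State 2=9.7, State 3=9.1.
Tiny regrets: 6.1, 8.8, 1.7 → max 8.8
Small regrets: 6.8, 0.0, 14.1 → max 14.1
Medium regrets: 0.0, 6.4, 9.1 → max 9.1
Large regrets: 10.3, 2.6, 4.6 → max 10.3
Huge regrets: 2.5, 11.8, 0.0 → max 11.8
Max regrets: 1.2, 0.8, 11.9 → max 11.9
Smallest max regret = 8.8 → Tiny.
Row maxima: Tiny=7.4, Small=9.7, Medium=6.5, Large=7.1, Huge=9.1, Max=8.9
Best best-case = 9.7 → Small.

minimax regret → Tiny; maximax → Small (disagree)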